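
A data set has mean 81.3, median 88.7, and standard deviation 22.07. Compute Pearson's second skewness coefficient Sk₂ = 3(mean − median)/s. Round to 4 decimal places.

Sk₂ = 3(81.3 − 88.7) / 22.07 = 3 × -7.4000 / 22.07
    = -22.2000 / 22.07 ≈ -1.0059

-1.0059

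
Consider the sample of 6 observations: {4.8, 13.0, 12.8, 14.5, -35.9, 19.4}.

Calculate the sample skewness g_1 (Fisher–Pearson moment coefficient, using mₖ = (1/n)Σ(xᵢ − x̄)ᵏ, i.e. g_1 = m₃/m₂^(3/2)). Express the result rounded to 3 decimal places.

-1.587

x̄ = (4.8 + 13.0 + 12.8 + 14.5 - 35.9 + 19.4) / 6 = 4.7667
deviations (xᵢ − x̄): 0.0333, 8.2333, 8.0333, 9.7333, -40.6667, 14.6333
Σ(xᵢ − x̄)² = 2094.9733 ⇒ m₂ = 2094.9733/6 = 349.16222
Σ(xᵢ − x̄)³ = -62121.4684 ⇒ m₃ = -62121.4684/6 = -10353.57807
m₂^(3/2) = 349.16222^(1.5) = 6524.40442
g_1 = m₃ / m₂^(3/2) = -10353.57807 / 6524.40442 ≈ -1.587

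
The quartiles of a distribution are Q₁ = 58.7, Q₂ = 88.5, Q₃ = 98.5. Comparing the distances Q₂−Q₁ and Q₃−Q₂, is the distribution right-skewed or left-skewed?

Q₂ − Q₁ = 29.8;  Q₃ − Q₂ = 10.0
Q₂ − Q₁ > Q₃ − Q₂ ⇒ the lower half is more spread out ⇒ left-skewed.

left-skewed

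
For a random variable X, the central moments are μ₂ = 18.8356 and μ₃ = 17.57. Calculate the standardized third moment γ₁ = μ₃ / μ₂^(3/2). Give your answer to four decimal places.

0.2149

σ = √μ₂ = √18.8356 = 4.34000
σ³ = μ₂^(3/2) = 81.74650
γ₁ = μ₃/σ³ = 17.57 / 81.74650 ≈ 0.2149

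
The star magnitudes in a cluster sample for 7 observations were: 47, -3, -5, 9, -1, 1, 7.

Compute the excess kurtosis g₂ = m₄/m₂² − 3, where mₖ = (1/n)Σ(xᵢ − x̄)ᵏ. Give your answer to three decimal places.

1.445

x̄ = 7.8571
Σ(xᵢ − x̄)² = 1942.8571 ⇒ m₂ = 277.55102
Σ(xᵢ − x̄)⁴ = 2397112.9096 ⇒ m₄ = 342444.70137
m₂² = 77034.56893
g₂ = m₄/m₂² − 3 = 4.44534 − 3 ≈ 1.445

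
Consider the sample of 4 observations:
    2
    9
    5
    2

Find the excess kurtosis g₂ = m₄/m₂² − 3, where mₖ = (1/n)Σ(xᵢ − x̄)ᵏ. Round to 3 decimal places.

x̄ = 4.5000
Σ(xᵢ − x̄)² = 33.0000 ⇒ m₂ = 8.25000
Σ(xᵢ − x̄)⁴ = 488.2500 ⇒ m₄ = 122.06250
m₂² = 68.06250
g₂ = m₄/m₂² − 3 = 1.79339 − 3 ≈ -1.207

-1.207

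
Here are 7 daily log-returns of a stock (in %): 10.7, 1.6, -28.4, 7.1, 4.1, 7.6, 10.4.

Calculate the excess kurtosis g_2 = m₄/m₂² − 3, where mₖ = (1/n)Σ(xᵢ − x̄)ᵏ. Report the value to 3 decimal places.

1.657

x̄ = 1.8714
Σ(xᵢ − x̄)² = 1132.2343 ⇒ m₂ = 161.74776
Σ(xᵢ − x̄)⁴ = 852929.3072 ⇒ m₄ = 121847.04388
m₂² = 26162.33628
g_2 = m₄/m₂² − 3 = 4.65735 − 3 ≈ 1.657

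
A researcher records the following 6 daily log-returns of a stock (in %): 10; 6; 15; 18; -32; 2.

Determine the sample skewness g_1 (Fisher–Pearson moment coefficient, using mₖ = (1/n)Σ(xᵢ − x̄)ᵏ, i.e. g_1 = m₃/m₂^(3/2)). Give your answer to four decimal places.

-1.3936

x̄ = (10 + 6 + 15 + 18 - 32 + 2) / 6 = 3.1667
deviations (xᵢ − x̄): 6.8333, 2.8333, 11.8333, 14.8333, -35.1667, -1.1667
Σ(xᵢ − x̄)² = 1652.8333 ⇒ m₂ = 1652.8333/6 = 275.47222
Σ(xᵢ − x̄)³ = -38229.4444 ⇒ m₃ = -38229.4444/6 = -6371.57407
m₂^(3/2) = 275.47222^(1.5) = 4572.11051
g_1 = m₃ / m₂^(3/2) = -6371.57407 / 4572.11051 ≈ -1.3936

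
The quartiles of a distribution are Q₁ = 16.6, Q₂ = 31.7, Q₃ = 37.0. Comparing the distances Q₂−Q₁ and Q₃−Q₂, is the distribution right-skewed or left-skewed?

Q₂ − Q₁ = 15.1;  Q₃ − Q₂ = 5.3
Q₂ − Q₁ > Q₃ − Q₂ ⇒ the lower half is more spread out ⇒ left-skewed.

left-skewed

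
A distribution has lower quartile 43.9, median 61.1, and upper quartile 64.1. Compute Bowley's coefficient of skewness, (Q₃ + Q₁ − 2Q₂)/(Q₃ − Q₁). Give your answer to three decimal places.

-0.703

numerator: Q₃ + Q₁ − 2Q₂ = 64.1 + 43.9 − 2×61.1 = -14.2000
denominator: Q₃ − Q₁ = 64.1 − 43.9 = 20.2000
Bowley skewness = -14.2000 / 20.2000 ≈ -0.703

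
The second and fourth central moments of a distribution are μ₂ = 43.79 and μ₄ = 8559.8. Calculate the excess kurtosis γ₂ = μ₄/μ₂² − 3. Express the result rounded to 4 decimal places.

μ₂² = 43.79² = 1917.56410
μ₄/μ₂² = 8559.8 / 1917.56410 = 4.46389
γ₂ = 4.46389 − 3 ≈ 1.4639

1.4639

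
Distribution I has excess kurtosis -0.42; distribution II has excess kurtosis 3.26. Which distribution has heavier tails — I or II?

II

Higher excess kurtosis ⇒ heavier tails relative to the normal distribution.
-0.42 vs 3.26: the larger is 3.26, so II has heavier tails. (II is leptokurtic — heavier-than-normal tails; the other is platykurtic.)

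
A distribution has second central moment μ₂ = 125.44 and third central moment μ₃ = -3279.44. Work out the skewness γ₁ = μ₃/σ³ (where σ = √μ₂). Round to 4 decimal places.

-2.3342

σ = √μ₂ = √125.44 = 11.20000
σ³ = μ₂^(3/2) = 1404.92800
γ₁ = μ₃/σ³ = -3279.44 / 1404.92800 ≈ -2.3342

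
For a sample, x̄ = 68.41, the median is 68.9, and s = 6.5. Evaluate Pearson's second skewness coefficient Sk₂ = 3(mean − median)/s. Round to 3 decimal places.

Sk₂ = 3(68.41 − 68.9) / 6.5 = 3 × -0.4900 / 6.5
    = -1.4700 / 6.5 ≈ -0.226

-0.226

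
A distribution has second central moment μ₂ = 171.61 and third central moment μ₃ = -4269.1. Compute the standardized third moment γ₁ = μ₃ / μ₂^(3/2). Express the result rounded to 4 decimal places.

σ = √μ₂ = √171.61 = 13.10000
σ³ = μ₂^(3/2) = 2248.09100
γ₁ = μ₃/σ³ = -4269.1 / 2248.09100 ≈ -1.8990

-1.8990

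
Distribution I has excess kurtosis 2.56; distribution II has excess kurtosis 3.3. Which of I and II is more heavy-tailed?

Higher excess kurtosis ⇒ heavier tails relative to the normal distribution.
2.56 vs 3.3: the larger is 3.3, so II has heavier tails.

II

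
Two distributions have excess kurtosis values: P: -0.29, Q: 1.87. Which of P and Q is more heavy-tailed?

Higher excess kurtosis ⇒ heavier tails relative to the normal distribution.
-0.29 vs 1.87: the larger is 1.87, so Q has heavier tails. (Q is leptokurtic — heavier-than-normal tails; the other is platykurtic.)

Q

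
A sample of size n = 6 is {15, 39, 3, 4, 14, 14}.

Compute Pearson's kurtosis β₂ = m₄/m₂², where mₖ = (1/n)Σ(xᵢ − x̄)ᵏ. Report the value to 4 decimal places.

x̄ = 14.8333
Σ(xᵢ − x̄)² = 842.8333 ⇒ m₂ = 140.47222
Σ(xᵢ − x̄)⁴ = 374470.8194 ⇒ m₄ = 62411.80324
m₂² = 19732.44522
β₂ = m₄/m₂² = 62411.80324 / 19732.44522 ≈ 3.1629

3.1629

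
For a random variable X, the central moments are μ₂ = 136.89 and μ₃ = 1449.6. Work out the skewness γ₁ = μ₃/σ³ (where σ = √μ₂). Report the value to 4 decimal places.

σ = √μ₂ = √136.89 = 11.70000
σ³ = μ₂^(3/2) = 1601.61300
γ₁ = μ₃/σ³ = 1449.6 / 1601.61300 ≈ 0.9051

0.9051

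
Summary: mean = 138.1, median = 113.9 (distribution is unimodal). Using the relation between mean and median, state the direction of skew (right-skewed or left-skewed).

mean − median = 138.1 − 113.9 = 24.2
mean > median ⇒ the longer tail is on the right ⇒ right-skewed (positively skewed).

right-skewed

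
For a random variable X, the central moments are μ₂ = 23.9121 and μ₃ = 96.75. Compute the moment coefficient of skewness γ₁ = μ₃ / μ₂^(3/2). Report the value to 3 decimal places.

σ = √μ₂ = √23.9121 = 4.89000
σ³ = μ₂^(3/2) = 116.93017
γ₁ = μ₃/σ³ = 96.75 / 116.93017 ≈ 0.827

0.827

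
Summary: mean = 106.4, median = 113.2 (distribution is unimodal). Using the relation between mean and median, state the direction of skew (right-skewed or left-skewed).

left-skewed

mean − median = 106.4 − 113.2 = -6.8
mean < median ⇒ the longer tail is on the left ⇒ left-skewed (negatively skewed).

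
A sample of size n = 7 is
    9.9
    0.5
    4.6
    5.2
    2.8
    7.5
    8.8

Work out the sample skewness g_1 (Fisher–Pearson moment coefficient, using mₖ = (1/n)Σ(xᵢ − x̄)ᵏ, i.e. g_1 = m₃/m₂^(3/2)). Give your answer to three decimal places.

x̄ = (9.9 + 0.5 + 4.6 + 5.2 + 2.8 + 7.5 + 8.8) / 7 = 5.6143
deviations (xᵢ − x̄): 4.2857, -5.1143, -1.0143, -0.4143, -2.8143, 1.8857, 3.1857
Σ(xᵢ − x̄)² = 67.3486 ⇒ m₂ = 67.3486/7 = 9.62122
Σ(xᵢ − x̄)³ = -39.4194 ⇒ m₃ = -39.4194/7 = -5.63134
m₂^(3/2) = 9.62122^(1.5) = 29.84321
g_1 = m₃ / m₂^(3/2) = -5.63134 / 29.84321 ≈ -0.189

-0.189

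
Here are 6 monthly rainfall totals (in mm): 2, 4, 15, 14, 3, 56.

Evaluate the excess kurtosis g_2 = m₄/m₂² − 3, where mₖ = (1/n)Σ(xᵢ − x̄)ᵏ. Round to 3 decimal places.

x̄ = 15.6667
Σ(xᵢ − x̄)² = 2113.3333 ⇒ m₂ = 352.22222
Σ(xᵢ − x̄)⁴ = 2725568.4444 ⇒ m₄ = 454261.40741
m₂² = 124060.49383
g_2 = m₄/m₂² − 3 = 3.66161 − 3 ≈ 0.662

0.662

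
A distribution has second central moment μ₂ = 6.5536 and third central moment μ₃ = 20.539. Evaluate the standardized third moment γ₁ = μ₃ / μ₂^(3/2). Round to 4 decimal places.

σ = √μ₂ = √6.5536 = 2.56000
σ³ = μ₂^(3/2) = 16.77722
γ₁ = μ₃/σ³ = 20.539 / 16.77722 ≈ 1.2242

1.2242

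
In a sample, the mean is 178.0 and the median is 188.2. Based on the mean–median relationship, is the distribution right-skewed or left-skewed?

left-skewed

mean − median = 178.0 − 188.2 = -10.2
mean < median ⇒ the longer tail is on the left ⇒ left-skewed (negatively skewed).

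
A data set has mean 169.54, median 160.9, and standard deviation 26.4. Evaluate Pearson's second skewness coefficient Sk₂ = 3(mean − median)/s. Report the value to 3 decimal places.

Sk₂ = 3(169.54 − 160.9) / 26.4 = 3 × 8.6400 / 26.4
    = 25.9200 / 26.4 ≈ 0.982

0.982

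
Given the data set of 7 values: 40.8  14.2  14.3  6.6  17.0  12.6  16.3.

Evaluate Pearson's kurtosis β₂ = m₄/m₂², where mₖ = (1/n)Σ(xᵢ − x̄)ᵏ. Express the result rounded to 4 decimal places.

4.3814

x̄ = 17.4000
Σ(xᵢ − x̄)² = 708.4600 ⇒ m₂ = 101.20857
Σ(xᵢ − x̄)⁴ = 314156.3842 ⇒ m₄ = 44879.48346
m₂² = 10243.17493
β₂ = m₄/m₂² = 44879.48346 / 10243.17493 ≈ 4.3814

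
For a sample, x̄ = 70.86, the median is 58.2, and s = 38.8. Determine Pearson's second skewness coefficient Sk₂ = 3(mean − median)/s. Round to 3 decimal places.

0.979

Sk₂ = 3(70.86 − 58.2) / 38.8 = 3 × 12.6600 / 38.8
    = 37.9800 / 38.8 ≈ 0.979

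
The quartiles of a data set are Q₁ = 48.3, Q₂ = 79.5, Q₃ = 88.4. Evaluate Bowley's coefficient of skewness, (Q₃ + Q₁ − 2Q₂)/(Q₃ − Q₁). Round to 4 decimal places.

-0.5561

numerator: Q₃ + Q₁ − 2Q₂ = 88.4 + 48.3 − 2×79.5 = -22.3000
denominator: Q₃ − Q₁ = 88.4 − 48.3 = 40.1000
Bowley skewness = -22.3000 / 40.1000 ≈ -0.5561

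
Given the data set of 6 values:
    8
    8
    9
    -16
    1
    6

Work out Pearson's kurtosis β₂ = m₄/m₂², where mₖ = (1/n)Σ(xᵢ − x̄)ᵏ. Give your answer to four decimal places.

x̄ = 2.6667
Σ(xᵢ − x̄)² = 459.3333 ⇒ m₂ = 76.55556
Σ(xᵢ − x̄)⁴ = 124771.7778 ⇒ m₄ = 20795.29630
m₂² = 5860.75309
β₂ = m₄/m₂² = 20795.29630 / 5860.75309 ≈ 3.5482

3.5482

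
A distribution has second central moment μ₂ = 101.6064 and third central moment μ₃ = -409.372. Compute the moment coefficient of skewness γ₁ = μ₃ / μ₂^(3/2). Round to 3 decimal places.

-0.400

σ = √μ₂ = √101.6064 = 10.08000
σ³ = μ₂^(3/2) = 1024.19251
γ₁ = μ₃/σ³ = -409.372 / 1024.19251 ≈ -0.400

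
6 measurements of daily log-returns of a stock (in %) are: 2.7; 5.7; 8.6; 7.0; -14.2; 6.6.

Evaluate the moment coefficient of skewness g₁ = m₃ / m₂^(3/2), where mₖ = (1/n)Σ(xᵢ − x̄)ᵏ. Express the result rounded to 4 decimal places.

x̄ = (2.7 + 5.7 + 8.6 + 7.0 - 14.2 + 6.6) / 6 = 2.7333
deviations (xᵢ − x̄): -0.0333, 2.9667, 5.8667, 4.2667, -16.9333, 3.8667
Σ(xᵢ − x̄)² = 363.1133 ⇒ m₂ = 363.1133/6 = 60.51889
Σ(xᵢ − x̄)³ = -4491.9156 ⇒ m₃ = -4491.9156/6 = -748.65259
m₂^(3/2) = 60.51889^(1.5) = 470.79996
g₁ = m₃ / m₂^(3/2) = -748.65259 / 470.79996 ≈ -1.5902

-1.5902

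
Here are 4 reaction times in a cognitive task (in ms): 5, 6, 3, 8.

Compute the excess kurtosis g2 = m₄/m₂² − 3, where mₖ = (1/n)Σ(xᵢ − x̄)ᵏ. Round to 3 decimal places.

x̄ = 5.5000
Σ(xᵢ − x̄)² = 13.0000 ⇒ m₂ = 3.25000
Σ(xᵢ − x̄)⁴ = 78.2500 ⇒ m₄ = 19.56250
m₂² = 10.56250
g2 = m₄/m₂² − 3 = 1.85207 − 3 ≈ -1.148

-1.148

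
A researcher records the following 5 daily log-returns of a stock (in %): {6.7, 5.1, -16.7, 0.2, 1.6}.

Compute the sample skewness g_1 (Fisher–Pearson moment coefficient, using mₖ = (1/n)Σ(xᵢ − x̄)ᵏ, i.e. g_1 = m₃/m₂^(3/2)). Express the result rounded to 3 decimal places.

-1.216

x̄ = (6.7 + 5.1 - 16.7 + 0.2 + 1.6) / 5 = -0.6200
deviations (xᵢ − x̄): 7.3200, 5.7200, -16.0800, 0.8200, 2.2200
Σ(xᵢ − x̄)² = 350.4680 ⇒ m₂ = 350.4680/5 = 70.09360
Σ(xᵢ − x̄)³ = -3566.8829 ⇒ m₃ = -3566.8829/5 = -713.37658
m₂^(3/2) = 70.09360^(1.5) = 586.83708
g_1 = m₃ / m₂^(3/2) = -713.37658 / 586.83708 ≈ -1.216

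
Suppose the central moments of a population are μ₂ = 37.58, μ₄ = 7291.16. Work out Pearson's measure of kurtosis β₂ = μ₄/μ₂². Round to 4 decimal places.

5.1628

μ₂² = 37.58² = 1412.25640
μ₄/μ₂² = 7291.16 / 1412.25640 = 5.16277
β₂ ≈ 5.1628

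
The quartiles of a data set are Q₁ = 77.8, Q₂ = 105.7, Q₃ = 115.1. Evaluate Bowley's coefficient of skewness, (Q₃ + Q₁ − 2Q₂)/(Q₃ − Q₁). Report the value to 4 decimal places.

numerator: Q₃ + Q₁ − 2Q₂ = 115.1 + 77.8 − 2×105.7 = -18.5000
denominator: Q₃ − Q₁ = 115.1 − 77.8 = 37.3000
Bowley skewness = -18.5000 / 37.3000 ≈ -0.4960

-0.4960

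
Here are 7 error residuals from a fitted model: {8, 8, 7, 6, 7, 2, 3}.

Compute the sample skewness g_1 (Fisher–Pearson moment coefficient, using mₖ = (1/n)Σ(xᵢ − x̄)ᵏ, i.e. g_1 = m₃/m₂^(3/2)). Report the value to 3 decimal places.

x̄ = (8 + 8 + 7 + 6 + 7 + 2 + 3) / 7 = 5.8571
deviations (xᵢ − x̄): 2.1429, 2.1429, 1.1429, 0.1429, 1.1429, -3.8571, -2.8571
Σ(xᵢ − x̄)² = 34.8571 ⇒ m₂ = 34.8571/7 = 4.97959
Σ(xᵢ − x̄)³ = -58.0408 ⇒ m₃ = -58.0408/7 = -8.29155
m₂^(3/2) = 4.97959^(1.5) = 11.11196
g_1 = m₃ / m₂^(3/2) = -8.29155 / 11.11196 ≈ -0.746

-0.746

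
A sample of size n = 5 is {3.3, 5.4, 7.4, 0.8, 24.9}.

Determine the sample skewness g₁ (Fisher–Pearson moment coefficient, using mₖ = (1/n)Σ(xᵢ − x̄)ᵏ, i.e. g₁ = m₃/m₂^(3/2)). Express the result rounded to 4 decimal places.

1.2570

x̄ = (3.3 + 5.4 + 7.4 + 0.8 + 24.9) / 5 = 8.3600
deviations (xᵢ − x̄): -5.0600, -2.9600, -0.9600, -7.5600, 16.5400
Σ(xᵢ − x̄)² = 366.0120 ⇒ m₂ = 366.0120/5 = 73.20240
Σ(xᵢ − x̄)³ = 3936.4198 ⇒ m₃ = 3936.4198/5 = 787.28395
m₂^(3/2) = 73.20240^(1.5) = 626.30803
g₁ = m₃ / m₂^(3/2) = 787.28395 / 626.30803 ≈ 1.2570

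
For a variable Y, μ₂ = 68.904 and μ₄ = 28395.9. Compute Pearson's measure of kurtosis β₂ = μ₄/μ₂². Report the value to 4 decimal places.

μ₂² = 68.904² = 4747.76122
μ₄/μ₂² = 28395.9 / 4747.76122 = 5.98090
β₂ ≈ 5.9809

5.9809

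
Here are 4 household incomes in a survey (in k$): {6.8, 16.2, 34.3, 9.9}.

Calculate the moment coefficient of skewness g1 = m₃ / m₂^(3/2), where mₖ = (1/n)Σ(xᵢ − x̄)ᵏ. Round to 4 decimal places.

0.8327

x̄ = (6.8 + 16.2 + 34.3 + 9.9) / 4 = 16.8000
deviations (xᵢ − x̄): -10.0000, -0.6000, 17.5000, -6.9000
Σ(xᵢ − x̄)² = 454.2200 ⇒ m₂ = 454.2200/4 = 113.55500
Σ(xᵢ − x̄)³ = 4030.6500 ⇒ m₃ = 4030.6500/4 = 1007.66250
m₂^(3/2) = 113.55500^(1.5) = 1210.06693
g1 = m₃ / m₂^(3/2) = 1007.66250 / 1210.06693 ≈ 0.8327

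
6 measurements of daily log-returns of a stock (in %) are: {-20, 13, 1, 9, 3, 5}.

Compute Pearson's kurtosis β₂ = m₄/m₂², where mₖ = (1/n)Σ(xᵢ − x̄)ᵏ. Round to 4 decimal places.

3.3329

x̄ = 1.8333
Σ(xᵢ − x̄)² = 664.8333 ⇒ m₂ = 110.80556
Σ(xᵢ − x̄)⁴ = 245527.1528 ⇒ m₄ = 40921.19213
m₂² = 12277.87114
β₂ = m₄/m₂² = 40921.19213 / 12277.87114 ≈ 3.3329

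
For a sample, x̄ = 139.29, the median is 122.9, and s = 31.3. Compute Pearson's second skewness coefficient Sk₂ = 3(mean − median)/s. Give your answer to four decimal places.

1.5709

Sk₂ = 3(139.29 − 122.9) / 31.3 = 3 × 16.3900 / 31.3
    = 49.1700 / 31.3 ≈ 1.5709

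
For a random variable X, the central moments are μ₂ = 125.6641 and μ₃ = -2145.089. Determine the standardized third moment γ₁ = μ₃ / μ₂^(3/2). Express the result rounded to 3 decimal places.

-1.523

σ = √μ₂ = √125.6641 = 11.21000
σ³ = μ₂^(3/2) = 1408.69456
γ₁ = μ₃/σ³ = -2145.089 / 1408.69456 ≈ -1.523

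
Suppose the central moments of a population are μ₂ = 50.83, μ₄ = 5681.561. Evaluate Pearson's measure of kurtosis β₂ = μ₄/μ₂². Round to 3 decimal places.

μ₂² = 50.83² = 2583.68890
μ₄/μ₂² = 5681.561 / 2583.68890 = 2.19901
β₂ ≈ 2.199

2.199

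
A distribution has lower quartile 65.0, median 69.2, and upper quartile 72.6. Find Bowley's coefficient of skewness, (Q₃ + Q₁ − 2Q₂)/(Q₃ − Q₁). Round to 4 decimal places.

-0.1053

numerator: Q₃ + Q₁ − 2Q₂ = 72.6 + 65.0 − 2×69.2 = -0.8000
denominator: Q₃ − Q₁ = 72.6 − 65.0 = 7.6000
Bowley skewness = -0.8000 / 7.6000 ≈ -0.1053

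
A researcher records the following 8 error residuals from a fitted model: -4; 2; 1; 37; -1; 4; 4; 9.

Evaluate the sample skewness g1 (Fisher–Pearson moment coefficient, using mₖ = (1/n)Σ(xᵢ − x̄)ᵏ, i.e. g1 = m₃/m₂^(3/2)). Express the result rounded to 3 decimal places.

x̄ = (-4 + 2 + 1 + 37 - 1 + 4 + 4 + 9) / 8 = 6.5000
deviations (xᵢ − x̄): -10.5000, -4.5000, -5.5000, 30.5000, -7.5000, -2.5000, -2.5000, 2.5000
Σ(xᵢ − x̄)² = 1166.0000 ⇒ m₂ = 1166.0000/8 = 145.75000
Σ(xᵢ − x̄)³ = 26520.0000 ⇒ m₃ = 26520.0000/8 = 3315.00000
m₂^(3/2) = 145.75000^(1.5) = 1759.59551
g1 = m₃ / m₂^(3/2) = 3315.00000 / 1759.59551 ≈ 1.884

1.884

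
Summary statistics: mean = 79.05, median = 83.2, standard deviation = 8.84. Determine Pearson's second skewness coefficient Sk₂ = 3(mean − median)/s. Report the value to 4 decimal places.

Sk₂ = 3(79.05 − 83.2) / 8.84 = 3 × -4.1500 / 8.84
    = -12.4500 / 8.84 ≈ -1.4084

-1.4084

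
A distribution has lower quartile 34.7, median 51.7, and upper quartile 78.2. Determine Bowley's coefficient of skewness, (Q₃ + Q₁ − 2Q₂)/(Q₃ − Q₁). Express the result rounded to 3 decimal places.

numerator: Q₃ + Q₁ − 2Q₂ = 78.2 + 34.7 − 2×51.7 = 9.5000
denominator: Q₃ − Q₁ = 78.2 − 34.7 = 43.5000
Bowley skewness = 9.5000 / 43.5000 ≈ 0.218

0.218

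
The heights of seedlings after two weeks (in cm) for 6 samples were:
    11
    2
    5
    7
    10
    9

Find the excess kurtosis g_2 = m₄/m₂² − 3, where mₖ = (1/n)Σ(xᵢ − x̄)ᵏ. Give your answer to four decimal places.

x̄ = 7.3333
Σ(xᵢ − x̄)² = 57.3333 ⇒ m₂ = 9.55556
Σ(xᵢ − x̄)⁴ = 1077.7778 ⇒ m₄ = 179.62963
m₂² = 91.30864
g_2 = m₄/m₂² − 3 = 1.96728 − 3 ≈ -1.0327

-1.0327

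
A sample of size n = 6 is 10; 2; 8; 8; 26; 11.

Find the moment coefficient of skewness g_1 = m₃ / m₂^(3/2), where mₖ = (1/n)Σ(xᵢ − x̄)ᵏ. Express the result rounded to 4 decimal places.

x̄ = (10 + 2 + 8 + 8 + 26 + 11) / 6 = 10.8333
deviations (xᵢ − x̄): -0.8333, -8.8333, -2.8333, -2.8333, 15.1667, 0.1667
Σ(xᵢ − x̄)² = 324.8333 ⇒ m₂ = 324.8333/6 = 54.13889
Σ(xᵢ − x̄)³ = 2753.4444 ⇒ m₃ = 2753.4444/6 = 458.90741
m₂^(3/2) = 54.13889^(1.5) = 398.34925
g_1 = m₃ / m₂^(3/2) = 458.90741 / 398.34925 ≈ 1.1520

1.1520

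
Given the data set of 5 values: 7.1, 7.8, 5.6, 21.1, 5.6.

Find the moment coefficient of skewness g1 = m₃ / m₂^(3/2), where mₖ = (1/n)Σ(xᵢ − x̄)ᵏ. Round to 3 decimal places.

x̄ = (7.1 + 7.8 + 5.6 + 21.1 + 5.6) / 5 = 9.4400
deviations (xᵢ − x̄): -2.3400, -1.6400, -3.8400, 11.6600, -3.8400
Σ(xᵢ − x̄)² = 173.6120 ⇒ m₂ = 173.6120/5 = 34.72240
Σ(xᵢ − x̄)³ = 1454.7722 ⇒ m₃ = 1454.7722/5 = 290.95445
m₂^(3/2) = 34.72240^(1.5) = 204.60423
g1 = m₃ / m₂^(3/2) = 290.95445 / 204.60423 ≈ 1.422

1.422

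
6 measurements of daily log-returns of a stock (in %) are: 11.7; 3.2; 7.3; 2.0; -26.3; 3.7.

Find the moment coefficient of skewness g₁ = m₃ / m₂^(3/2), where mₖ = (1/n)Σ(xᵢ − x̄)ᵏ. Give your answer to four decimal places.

x̄ = (11.7 + 3.2 + 7.3 + 2.0 - 26.3 + 3.7) / 6 = 0.2667
deviations (xᵢ − x̄): 11.4333, 2.9333, 7.0333, 1.7333, -26.5667, 3.4333
Σ(xᵢ − x̄)² = 909.3733 ⇒ m₂ = 909.3733/6 = 151.56222
Σ(xᵢ − x̄)³ = -16837.0084 ⇒ m₃ = -16837.0084/6 = -2806.16807
m₂^(3/2) = 151.56222^(1.5) = 1865.89176
g₁ = m₃ / m₂^(3/2) = -2806.16807 / 1865.89176 ≈ -1.5039

-1.5039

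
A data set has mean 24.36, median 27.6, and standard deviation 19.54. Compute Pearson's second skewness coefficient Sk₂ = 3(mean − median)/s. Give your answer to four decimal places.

Sk₂ = 3(24.36 − 27.6) / 19.54 = 3 × -3.2400 / 19.54
    = -9.7200 / 19.54 ≈ -0.4974

-0.4974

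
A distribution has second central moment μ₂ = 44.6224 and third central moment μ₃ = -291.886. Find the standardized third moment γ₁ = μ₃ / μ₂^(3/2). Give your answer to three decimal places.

-0.979

σ = √μ₂ = √44.6224 = 6.68000
σ³ = μ₂^(3/2) = 298.07763
γ₁ = μ₃/σ³ = -291.886 / 298.07763 ≈ -0.979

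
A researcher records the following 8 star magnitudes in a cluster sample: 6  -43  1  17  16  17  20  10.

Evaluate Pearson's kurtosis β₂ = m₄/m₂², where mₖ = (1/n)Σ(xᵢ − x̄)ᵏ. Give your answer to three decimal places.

5.074

x̄ = 5.5000
Σ(xᵢ − x̄)² = 2978.0000 ⇒ m₂ = 372.25000
Σ(xᵢ − x̄)⁴ = 5625240.5000 ⇒ m₄ = 703155.06250
m₂² = 138570.06250
β₂ = m₄/m₂² = 703155.06250 / 138570.06250 ≈ 5.074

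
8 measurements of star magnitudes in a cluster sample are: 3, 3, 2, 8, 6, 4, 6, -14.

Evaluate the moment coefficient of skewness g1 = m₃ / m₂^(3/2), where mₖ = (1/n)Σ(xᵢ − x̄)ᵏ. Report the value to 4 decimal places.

-1.8865

x̄ = (3 + 3 + 2 + 8 + 6 + 4 + 6 - 14) / 8 = 2.2500
deviations (xᵢ − x̄): 0.7500, 0.7500, -0.2500, 5.7500, 3.7500, 1.7500, 3.7500, -16.2500
Σ(xᵢ − x̄)² = 329.5000 ⇒ m₂ = 329.5000/8 = 41.18750
Σ(xᵢ − x̄)³ = -3989.2500 ⇒ m₃ = -3989.2500/8 = -498.65625
m₂^(3/2) = 41.18750^(1.5) = 264.33103
g1 = m₃ / m₂^(3/2) = -498.65625 / 264.33103 ≈ -1.8865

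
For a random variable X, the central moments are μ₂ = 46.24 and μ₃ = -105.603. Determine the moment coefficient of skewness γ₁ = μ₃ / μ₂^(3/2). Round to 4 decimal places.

-0.3359

σ = √μ₂ = √46.24 = 6.80000
σ³ = μ₂^(3/2) = 314.43200
γ₁ = μ₃/σ³ = -105.603 / 314.43200 ≈ -0.3359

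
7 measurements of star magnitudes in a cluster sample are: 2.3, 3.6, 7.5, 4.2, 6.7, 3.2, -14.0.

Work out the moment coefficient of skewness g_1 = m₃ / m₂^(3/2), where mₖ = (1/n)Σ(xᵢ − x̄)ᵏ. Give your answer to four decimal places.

x̄ = (2.3 + 3.6 + 7.5 + 4.2 + 6.7 + 3.2 - 14.0) / 7 = 1.9286
deviations (xᵢ − x̄): 0.3714, 1.6714, 5.5714, 2.2714, 4.7714, 1.2714, -15.9286
Σ(xᵢ − x̄)² = 317.2343 ⇒ m₂ = 317.2343/7 = 45.31918
Σ(xᵢ − x̄)³ = -3741.3217 ⇒ m₃ = -3741.3217/7 = -534.47452
m₂^(3/2) = 45.31918^(1.5) = 305.08659
g_1 = m₃ / m₂^(3/2) = -534.47452 / 305.08659 ≈ -1.7519

-1.7519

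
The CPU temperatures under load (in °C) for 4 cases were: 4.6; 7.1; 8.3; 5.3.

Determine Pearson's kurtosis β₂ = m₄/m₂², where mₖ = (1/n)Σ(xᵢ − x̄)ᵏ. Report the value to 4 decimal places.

x̄ = 6.3250
Σ(xᵢ − x̄)² = 8.5275 ⇒ m₂ = 2.13188
Σ(xᵢ − x̄)⁴ = 25.5338 ⇒ m₄ = 6.38345
m₂² = 4.54489
β₂ = m₄/m₂² = 6.38345 / 4.54489 ≈ 1.4045

1.4045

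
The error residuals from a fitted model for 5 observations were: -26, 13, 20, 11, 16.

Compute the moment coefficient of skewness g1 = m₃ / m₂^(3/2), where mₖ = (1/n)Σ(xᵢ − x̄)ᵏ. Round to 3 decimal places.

-1.375

x̄ = (-26 + 13 + 20 + 11 + 16) / 5 = 6.8000
deviations (xᵢ − x̄): -32.8000, 6.2000, 13.2000, 4.2000, 9.2000
Σ(xᵢ − x̄)² = 1390.8000 ⇒ m₂ = 1390.8000/5 = 278.16000
Σ(xᵢ − x̄)³ = -31896.4800 ⇒ m₃ = -31896.4800/5 = -6379.29600
m₂^(3/2) = 278.16000^(1.5) = 4639.18847
g1 = m₃ / m₂^(3/2) = -6379.29600 / 4639.18847 ≈ -1.375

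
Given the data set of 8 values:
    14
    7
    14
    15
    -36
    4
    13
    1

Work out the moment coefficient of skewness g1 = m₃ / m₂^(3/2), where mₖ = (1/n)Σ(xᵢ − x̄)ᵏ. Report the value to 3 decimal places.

x̄ = (14 + 7 + 14 + 15 - 36 + 4 + 13 + 1) / 8 = 4.0000
deviations (xᵢ − x̄): 10.0000, 3.0000, 10.0000, 11.0000, -40.0000, 0.0000, 9.0000, -3.0000
Σ(xᵢ − x̄)² = 2020.0000 ⇒ m₂ = 2020.0000/8 = 252.50000
Σ(xᵢ − x̄)³ = -59940.0000 ⇒ m₃ = -59940.0000/8 = -7492.50000
m₂^(3/2) = 252.50000^(1.5) = 4012.28777
g1 = m₃ / m₂^(3/2) = -7492.50000 / 4012.28777 ≈ -1.867

-1.867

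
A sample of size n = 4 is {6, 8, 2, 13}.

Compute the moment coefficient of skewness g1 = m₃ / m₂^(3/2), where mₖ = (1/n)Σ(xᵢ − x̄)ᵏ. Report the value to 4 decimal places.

x̄ = (6 + 8 + 2 + 13) / 4 = 7.2500
deviations (xᵢ − x̄): -1.2500, 0.7500, -5.2500, 5.7500
Σ(xᵢ − x̄)² = 62.7500 ⇒ m₂ = 62.7500/4 = 15.68750
Σ(xᵢ − x̄)³ = 43.8750 ⇒ m₃ = 43.8750/4 = 10.96875
m₂^(3/2) = 15.68750^(1.5) = 62.13419
g1 = m₃ / m₂^(3/2) = 10.96875 / 62.13419 ≈ 0.1765

0.1765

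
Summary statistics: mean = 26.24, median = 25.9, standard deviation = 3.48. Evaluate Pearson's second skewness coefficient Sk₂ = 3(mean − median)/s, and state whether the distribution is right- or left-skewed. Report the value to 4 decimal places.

0.2931, right-skewed

Sk₂ = 3(26.24 − 25.9) / 3.48 = 3 × 0.3400 / 3.48
    = 1.0200 / 3.48 ≈ 0.2931
Sk₂ > 0 ⇒ mean > median ⇒ right-skewed (positive skew).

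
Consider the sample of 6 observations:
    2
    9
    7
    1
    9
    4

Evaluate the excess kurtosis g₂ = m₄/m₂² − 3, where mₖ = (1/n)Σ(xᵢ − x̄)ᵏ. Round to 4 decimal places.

x̄ = 5.3333
Σ(xᵢ − x̄)² = 61.3333 ⇒ m₂ = 10.22222
Σ(xᵢ − x̄)⁴ = 848.4444 ⇒ m₄ = 141.40741
m₂² = 104.49383
g₂ = m₄/m₂² − 3 = 1.35326 − 3 ≈ -1.6467

-1.6467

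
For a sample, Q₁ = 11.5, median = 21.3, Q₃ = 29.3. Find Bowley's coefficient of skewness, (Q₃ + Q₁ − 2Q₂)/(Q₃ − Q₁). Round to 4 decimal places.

numerator: Q₃ + Q₁ − 2Q₂ = 29.3 + 11.5 − 2×21.3 = -1.8000
denominator: Q₃ − Q₁ = 29.3 − 11.5 = 17.8000
Bowley skewness = -1.8000 / 17.8000 ≈ -0.1011

-0.1011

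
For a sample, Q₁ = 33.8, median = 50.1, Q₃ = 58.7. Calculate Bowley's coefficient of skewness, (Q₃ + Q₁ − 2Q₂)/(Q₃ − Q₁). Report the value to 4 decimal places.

numerator: Q₃ + Q₁ − 2Q₂ = 58.7 + 33.8 − 2×50.1 = -7.7000
denominator: Q₃ − Q₁ = 58.7 − 33.8 = 24.9000
Bowley skewness = -7.7000 / 24.9000 ≈ -0.3092

-0.3092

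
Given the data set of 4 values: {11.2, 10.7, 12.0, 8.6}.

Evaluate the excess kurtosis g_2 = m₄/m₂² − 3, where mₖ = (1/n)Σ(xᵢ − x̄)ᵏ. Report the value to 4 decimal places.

-0.9520

x̄ = 10.6250
Σ(xᵢ − x̄)² = 6.3275 ⇒ m₂ = 1.58188
Σ(xᵢ − x̄)⁴ = 20.4989 ⇒ m₄ = 5.12473
m₂² = 2.50233
g_2 = m₄/m₂² − 3 = 2.04799 − 3 ≈ -0.9520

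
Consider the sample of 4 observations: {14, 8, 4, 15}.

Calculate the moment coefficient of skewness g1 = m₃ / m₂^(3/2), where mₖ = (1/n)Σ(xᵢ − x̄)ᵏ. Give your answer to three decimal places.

x̄ = (14 + 8 + 4 + 15) / 4 = 10.2500
deviations (xᵢ − x̄): 3.7500, -2.2500, -6.2500, 4.7500
Σ(xᵢ − x̄)² = 80.7500 ⇒ m₂ = 80.7500/4 = 20.18750
Σ(xᵢ − x̄)³ = -95.6250 ⇒ m₃ = -95.6250/4 = -23.90625
m₂^(3/2) = 20.18750^(1.5) = 90.70345
g1 = m₃ / m₂^(3/2) = -23.90625 / 90.70345 ≈ -0.264

-0.264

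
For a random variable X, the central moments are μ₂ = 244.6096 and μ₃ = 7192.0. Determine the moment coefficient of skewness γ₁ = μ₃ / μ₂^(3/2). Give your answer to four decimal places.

σ = √μ₂ = √244.6096 = 15.64000
σ³ = μ₂^(3/2) = 3825.69414
γ₁ = μ₃/σ³ = 7192.0 / 3825.69414 ≈ 1.8799

1.8799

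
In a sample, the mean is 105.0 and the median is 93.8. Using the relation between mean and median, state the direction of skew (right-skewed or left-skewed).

right-skewed

mean − median = 105.0 − 93.8 = 11.2
mean > median ⇒ the longer tail is on the right ⇒ right-skewed (positively skewed).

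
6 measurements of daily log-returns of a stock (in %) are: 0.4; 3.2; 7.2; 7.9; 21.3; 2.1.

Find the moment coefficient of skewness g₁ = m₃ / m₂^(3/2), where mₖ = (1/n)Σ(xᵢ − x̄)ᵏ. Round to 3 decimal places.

x̄ = (0.4 + 3.2 + 7.2 + 7.9 + 21.3 + 2.1) / 6 = 7.0167
deviations (xᵢ − x̄): -6.6167, -3.8167, 0.1833, 0.8833, 14.2833, -4.9167
Σ(xᵢ − x̄)² = 287.3483 ⇒ m₂ = 287.3483/6 = 47.89139
Σ(xᵢ − x̄)³ = 2450.5596 ⇒ m₃ = 2450.5596/6 = 408.42659
m₂^(3/2) = 47.89139^(1.5) = 331.42567
g₁ = m₃ / m₂^(3/2) = 408.42659 / 331.42567 ≈ 1.232

1.232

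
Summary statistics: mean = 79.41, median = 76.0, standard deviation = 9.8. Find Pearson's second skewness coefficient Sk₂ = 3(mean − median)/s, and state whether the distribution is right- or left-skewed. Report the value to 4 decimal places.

1.0439, right-skewed

Sk₂ = 3(79.41 − 76.0) / 9.8 = 3 × 3.4100 / 9.8
    = 10.2300 / 9.8 ≈ 1.0439
Sk₂ > 0 ⇒ mean > median ⇒ right-skewed (positive skew).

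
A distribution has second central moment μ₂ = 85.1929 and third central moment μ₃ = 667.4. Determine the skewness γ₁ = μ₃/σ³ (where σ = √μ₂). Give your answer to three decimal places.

0.849

σ = √μ₂ = √85.1929 = 9.23000
σ³ = μ₂^(3/2) = 786.33047
γ₁ = μ₃/σ³ = 667.4 / 786.33047 ≈ 0.849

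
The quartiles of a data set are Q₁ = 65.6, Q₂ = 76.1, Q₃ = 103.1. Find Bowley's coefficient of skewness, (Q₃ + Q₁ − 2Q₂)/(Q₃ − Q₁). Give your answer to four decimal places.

numerator: Q₃ + Q₁ − 2Q₂ = 103.1 + 65.6 − 2×76.1 = 16.5000
denominator: Q₃ − Q₁ = 103.1 − 65.6 = 37.5000
Bowley skewness = 16.5000 / 37.5000 ≈ 0.4400

0.4400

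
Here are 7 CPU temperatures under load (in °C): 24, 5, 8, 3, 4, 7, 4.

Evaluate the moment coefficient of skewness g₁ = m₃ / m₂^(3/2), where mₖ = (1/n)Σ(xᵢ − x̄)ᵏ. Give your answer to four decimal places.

1.8030

x̄ = (24 + 5 + 8 + 3 + 4 + 7 + 4) / 7 = 7.8571
deviations (xᵢ − x̄): 16.1429, -2.8571, 0.1429, -4.8571, -3.8571, -0.8571, -3.8571
Σ(xᵢ − x̄)² = 322.8571 ⇒ m₂ = 322.8571/7 = 46.12245
Σ(xᵢ − x̄)³ = 3953.3878 ⇒ m₃ = 3953.3878/7 = 564.76968
m₂^(3/2) = 46.12245^(1.5) = 313.23374
g₁ = m₃ / m₂^(3/2) = 564.76968 / 313.23374 ≈ 1.8030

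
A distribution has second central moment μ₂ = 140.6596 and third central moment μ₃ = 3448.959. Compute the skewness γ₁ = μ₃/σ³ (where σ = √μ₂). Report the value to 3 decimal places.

σ = √μ₂ = √140.6596 = 11.86000
σ³ = μ₂^(3/2) = 1668.22286
γ₁ = μ₃/σ³ = 3448.959 / 1668.22286 ≈ 2.067

2.067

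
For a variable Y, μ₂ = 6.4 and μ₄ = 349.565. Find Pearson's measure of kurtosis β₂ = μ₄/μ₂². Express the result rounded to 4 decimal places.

μ₂² = 6.4² = 40.96000
μ₄/μ₂² = 349.565 / 40.96000 = 8.53430
β₂ ≈ 8.5343

8.5343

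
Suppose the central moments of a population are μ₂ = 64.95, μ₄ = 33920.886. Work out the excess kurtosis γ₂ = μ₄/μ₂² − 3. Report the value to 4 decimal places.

5.0410

μ₂² = 64.95² = 4218.50250
μ₄/μ₂² = 33920.886 / 4218.50250 = 8.04098
γ₂ = 8.04098 − 3 ≈ 5.0410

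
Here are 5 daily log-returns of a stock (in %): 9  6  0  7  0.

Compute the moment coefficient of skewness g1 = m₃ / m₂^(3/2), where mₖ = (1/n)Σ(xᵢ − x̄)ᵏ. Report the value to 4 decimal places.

x̄ = (9 + 6 + 0 + 7 + 0) / 5 = 4.4000
deviations (xᵢ − x̄): 4.6000, 1.6000, -4.4000, 2.6000, -4.4000
Σ(xᵢ − x̄)² = 69.2000 ⇒ m₂ = 69.2000/5 = 13.84000
Σ(xᵢ − x̄)³ = -51.3600 ⇒ m₃ = -51.3600/5 = -10.27200
m₂^(3/2) = 13.84000^(1.5) = 51.48778
g1 = m₃ / m₂^(3/2) = -10.27200 / 51.48778 ≈ -0.1995

-0.1995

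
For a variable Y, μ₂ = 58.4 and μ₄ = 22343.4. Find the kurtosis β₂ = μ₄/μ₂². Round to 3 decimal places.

μ₂² = 58.4² = 3410.56000
μ₄/μ₂² = 22343.4 / 3410.56000 = 6.55124
β₂ ≈ 6.551

6.551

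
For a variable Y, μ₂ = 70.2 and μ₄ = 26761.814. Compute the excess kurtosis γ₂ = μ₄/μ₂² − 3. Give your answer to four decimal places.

2.4305

μ₂² = 70.2² = 4928.04000
μ₄/μ₂² = 26761.814 / 4928.04000 = 5.43052
γ₂ = 5.43052 − 3 ≈ 2.4305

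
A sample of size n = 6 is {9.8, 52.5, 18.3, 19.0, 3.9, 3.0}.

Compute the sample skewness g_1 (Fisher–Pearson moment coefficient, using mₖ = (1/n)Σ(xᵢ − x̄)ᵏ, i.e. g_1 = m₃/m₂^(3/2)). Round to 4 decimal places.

1.2640

x̄ = (9.8 + 52.5 + 18.3 + 19.0 + 3.9 + 3.0) / 6 = 17.7500
deviations (xᵢ − x̄): -7.9500, 34.7500, 0.5500, 1.2500, -13.8500, -14.7500
Σ(xᵢ − x̄)² = 1682.0150 ⇒ m₂ = 1682.0150/6 = 280.33583
Σ(xᵢ − x̄)³ = 35596.6680 ⇒ m₃ = 35596.6680/6 = 5932.77800
m₂^(3/2) = 280.33583^(1.5) = 4693.72803
g_1 = m₃ / m₂^(3/2) = 5932.77800 / 4693.72803 ≈ 1.2640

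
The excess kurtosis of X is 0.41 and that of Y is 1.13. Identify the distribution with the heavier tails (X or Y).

Y

Higher excess kurtosis ⇒ heavier tails relative to the normal distribution.
0.41 vs 1.13: the larger is 1.13, so Y has heavier tails.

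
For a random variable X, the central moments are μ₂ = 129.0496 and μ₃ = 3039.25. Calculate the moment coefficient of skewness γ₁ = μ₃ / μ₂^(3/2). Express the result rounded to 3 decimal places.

σ = √μ₂ = √129.0496 = 11.36000
σ³ = μ₂^(3/2) = 1466.00346
γ₁ = μ₃/σ³ = 3039.25 / 1466.00346 ≈ 2.073

2.073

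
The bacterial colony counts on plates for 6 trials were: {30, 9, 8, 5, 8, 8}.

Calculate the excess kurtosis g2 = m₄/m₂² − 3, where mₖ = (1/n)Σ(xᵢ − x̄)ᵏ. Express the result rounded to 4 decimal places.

1.0552

x̄ = 11.3333
Σ(xᵢ − x̄)² = 427.3333 ⇒ m₂ = 71.22222
Σ(xᵢ − x̄)⁴ = 123422.4444 ⇒ m₄ = 20570.40741
m₂² = 5072.60494
g2 = m₄/m₂² − 3 = 4.05520 − 3 ≈ 1.0552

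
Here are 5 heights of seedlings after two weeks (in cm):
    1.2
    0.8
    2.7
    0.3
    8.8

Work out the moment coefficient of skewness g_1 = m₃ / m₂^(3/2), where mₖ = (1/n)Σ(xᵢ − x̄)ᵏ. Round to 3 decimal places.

1.273

x̄ = (1.2 + 0.8 + 2.7 + 0.3 + 8.8) / 5 = 2.7600
deviations (xᵢ − x̄): -1.5600, -1.9600, -0.0600, -2.4600, 6.0400
Σ(xᵢ − x̄)² = 48.8120 ⇒ m₂ = 48.8120/5 = 9.76240
Σ(xᵢ − x̄)³ = 194.1358 ⇒ m₃ = 194.1358/5 = 38.82715
m₂^(3/2) = 9.76240^(1.5) = 30.50246
g_1 = m₃ / m₂^(3/2) = 38.82715 / 30.50246 ≈ 1.273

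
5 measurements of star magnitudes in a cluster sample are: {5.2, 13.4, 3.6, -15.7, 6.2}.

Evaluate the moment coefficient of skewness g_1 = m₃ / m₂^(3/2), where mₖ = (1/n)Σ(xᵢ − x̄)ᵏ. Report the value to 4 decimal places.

-1.0282

x̄ = (5.2 + 13.4 + 3.6 - 15.7 + 6.2) / 5 = 2.5400
deviations (xᵢ − x̄): 2.6600, 10.8600, 1.0600, -18.2400, 3.6600
Σ(xᵢ − x̄)² = 472.2320 ⇒ m₂ = 472.2320/5 = 94.44640
Σ(xᵢ − x̄)³ = -4718.5402 ⇒ m₃ = -4718.5402/5 = -943.70803
m₂^(3/2) = 94.44640^(1.5) = 917.86353
g_1 = m₃ / m₂^(3/2) = -943.70803 / 917.86353 ≈ -1.0282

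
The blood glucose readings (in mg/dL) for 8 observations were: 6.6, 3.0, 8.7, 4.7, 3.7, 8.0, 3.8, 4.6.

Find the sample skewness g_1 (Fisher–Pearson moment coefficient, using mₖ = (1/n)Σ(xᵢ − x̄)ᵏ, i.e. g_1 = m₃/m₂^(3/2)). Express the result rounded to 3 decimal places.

0.525

x̄ = (6.6 + 3.0 + 8.7 + 4.7 + 3.7 + 8.0 + 3.8 + 4.6) / 8 = 5.3875
deviations (xᵢ − x̄): 1.2125, -2.3875, 3.3125, -0.6875, -1.6875, 2.6125, -1.5875, -0.7875
Σ(xᵢ − x̄)² = 31.4287 ⇒ m₂ = 31.4287/8 = 3.92859
Σ(xᵢ − x̄)³ = 32.7316 ⇒ m₃ = 32.7316/8 = 4.09145
m₂^(3/2) = 3.92859^(1.5) = 7.78674
g_1 = m₃ / m₂^(3/2) = 4.09145 / 7.78674 ≈ 0.525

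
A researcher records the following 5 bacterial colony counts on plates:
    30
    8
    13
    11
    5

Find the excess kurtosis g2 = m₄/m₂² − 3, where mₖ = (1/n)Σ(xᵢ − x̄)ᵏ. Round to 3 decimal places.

-0.186

x̄ = 13.4000
Σ(xᵢ − x̄)² = 381.2000 ⇒ m₂ = 76.24000
Σ(xᵢ − x̄)⁴ = 81795.5360 ⇒ m₄ = 16359.10720
m₂² = 5812.53760
g2 = m₄/m₂² − 3 = 2.81445 − 3 ≈ -0.186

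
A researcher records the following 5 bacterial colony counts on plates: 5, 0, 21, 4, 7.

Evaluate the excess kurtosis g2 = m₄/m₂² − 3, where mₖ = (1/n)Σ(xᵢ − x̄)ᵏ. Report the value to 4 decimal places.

-0.1750

x̄ = 7.4000
Σ(xᵢ − x̄)² = 257.2000 ⇒ m₂ = 51.44000
Σ(xᵢ − x̄)⁴ = 37375.6960 ⇒ m₄ = 7475.13920
m₂² = 2646.07360
g2 = m₄/m₂² − 3 = 2.82499 − 3 ≈ -0.1750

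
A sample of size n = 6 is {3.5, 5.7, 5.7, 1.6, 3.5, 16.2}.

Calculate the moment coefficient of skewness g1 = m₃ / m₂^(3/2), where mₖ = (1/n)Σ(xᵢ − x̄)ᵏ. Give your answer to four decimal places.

1.4369

x̄ = (3.5 + 5.7 + 5.7 + 1.6 + 3.5 + 16.2) / 6 = 6.0333
deviations (xᵢ − x̄): -2.5333, -0.3333, -0.3333, -4.4333, -2.5333, 10.1667
Σ(xᵢ − x̄)² = 136.0733 ⇒ m₂ = 136.0733/6 = 22.67889
Σ(xᵢ − x̄)³ = 931.1124 ⇒ m₃ = 931.1124/6 = 155.18541
m₂^(3/2) = 22.67889^(1.5) = 108.00221
g1 = m₃ / m₂^(3/2) = 155.18541 / 108.00221 ≈ 1.4369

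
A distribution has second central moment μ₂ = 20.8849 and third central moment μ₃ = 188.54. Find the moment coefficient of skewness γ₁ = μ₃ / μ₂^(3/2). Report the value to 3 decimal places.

σ = √μ₂ = √20.8849 = 4.57000
σ³ = μ₂^(3/2) = 95.44399
γ₁ = μ₃/σ³ = 188.54 / 95.44399 ≈ 1.975

1.975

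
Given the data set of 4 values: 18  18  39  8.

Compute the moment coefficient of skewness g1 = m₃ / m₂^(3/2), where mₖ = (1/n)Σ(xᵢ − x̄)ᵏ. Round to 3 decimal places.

0.687

x̄ = (18 + 18 + 39 + 8) / 4 = 20.7500
deviations (xᵢ − x̄): -2.7500, -2.7500, 18.2500, -12.7500
Σ(xᵢ − x̄)² = 510.7500 ⇒ m₂ = 510.7500/4 = 127.68750
Σ(xᵢ − x̄)³ = 3964.1250 ⇒ m₃ = 3964.1250/4 = 991.03125
m₂^(3/2) = 127.68750^(1.5) = 1442.85463
g1 = m₃ / m₂^(3/2) = 991.03125 / 1442.85463 ≈ 0.687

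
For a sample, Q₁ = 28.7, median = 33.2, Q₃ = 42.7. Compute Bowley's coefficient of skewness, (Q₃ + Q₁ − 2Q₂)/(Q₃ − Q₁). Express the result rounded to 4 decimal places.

numerator: Q₃ + Q₁ − 2Q₂ = 42.7 + 28.7 − 2×33.2 = 5.0000
denominator: Q₃ − Q₁ = 42.7 − 28.7 = 14.0000
Bowley skewness = 5.0000 / 14.0000 ≈ 0.3571

0.3571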